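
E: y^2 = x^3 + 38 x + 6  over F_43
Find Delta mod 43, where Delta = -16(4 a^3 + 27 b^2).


4 a^3 + 27 b^2 = 4*38^3 + 27*6^2 = 219488 + 972 = 220460
Delta = -16 * (220460) = -3527360
Delta mod 43 = 16

Delta = 16 (mod 43)


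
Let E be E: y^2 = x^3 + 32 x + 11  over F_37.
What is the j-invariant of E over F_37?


Delta = -16(4 a^3 + 27 b^2) mod 37 = 17
-1728 * (4 a)^3 = -1728 * (4*32)^3 mod 37 = 23
j = 23 * 17^(-1) mod 37 = 34

j = 34 (mod 37)


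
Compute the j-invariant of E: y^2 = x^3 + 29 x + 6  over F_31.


Delta = -16(4 a^3 + 27 b^2) mod 31 = 26
-1728 * (4 a)^3 = -1728 * (4*29)^3 mod 31 = 27
j = 27 * 26^(-1) mod 31 = 7

j = 7 (mod 31)


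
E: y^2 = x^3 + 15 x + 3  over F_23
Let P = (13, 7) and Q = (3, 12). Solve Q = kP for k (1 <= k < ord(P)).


Enumerate multiples of P until we hit Q = (3, 12):
  1P = (13, 7)
  2P = (3, 11)
  3P = (9, 19)
  4P = (10, 7)
  5P = (0, 16)
  6P = (0, 7)
  7P = (10, 16)
  8P = (9, 4)
  9P = (3, 12)
Match found at i = 9.

k = 9


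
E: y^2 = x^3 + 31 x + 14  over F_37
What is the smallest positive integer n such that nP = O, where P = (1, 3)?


Compute successive multiples of P until we hit O:
  1P = (1, 3)
  2P = (26, 28)
  3P = (11, 24)
  4P = (32, 17)
  5P = (30, 3)
  6P = (6, 34)
  7P = (27, 6)
  8P = (21, 26)
  ... (continuing to 31P)
  31P = O

ord(P) = 31


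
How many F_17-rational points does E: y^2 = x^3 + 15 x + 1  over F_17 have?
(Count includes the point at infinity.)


For each x in F_17, count y with y^2 = x^3 + 15 x + 1 mod 17:
  x = 0: RHS = 1, y in [1, 16]  -> 2 point(s)
  x = 1: RHS = 0, y in [0]  -> 1 point(s)
  x = 6: RHS = 1, y in [1, 16]  -> 2 point(s)
  x = 8: RHS = 4, y in [2, 15]  -> 2 point(s)
  x = 9: RHS = 15, y in [7, 10]  -> 2 point(s)
  x = 11: RHS = 1, y in [1, 16]  -> 2 point(s)
  x = 13: RHS = 13, y in [8, 9]  -> 2 point(s)
  x = 16: RHS = 2, y in [6, 11]  -> 2 point(s)
Affine points: 15. Add the point at infinity: total = 16.

#E(F_17) = 16


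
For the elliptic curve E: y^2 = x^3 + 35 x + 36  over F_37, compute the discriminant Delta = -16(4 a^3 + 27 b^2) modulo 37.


4 a^3 + 27 b^2 = 4*35^3 + 27*36^2 = 171500 + 34992 = 206492
Delta = -16 * (206492) = -3303872
Delta mod 37 = 6

Delta = 6 (mod 37)


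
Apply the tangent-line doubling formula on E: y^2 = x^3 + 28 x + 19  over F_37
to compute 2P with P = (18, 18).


Doubling: s = (3 x1^2 + a) / (2 y1)
s = (3*18^2 + 28) / (2*18) mod 37 = 36
x3 = s^2 - 2 x1 mod 37 = 36^2 - 2*18 = 2
y3 = s (x1 - x3) - y1 mod 37 = 36 * (18 - 2) - 18 = 3

2P = (2, 3)


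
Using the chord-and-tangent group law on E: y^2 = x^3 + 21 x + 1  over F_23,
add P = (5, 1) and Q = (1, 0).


P != Q, so use the chord formula.
s = (y2 - y1) / (x2 - x1) = (22) / (19) mod 23 = 6
x3 = s^2 - x1 - x2 mod 23 = 6^2 - 5 - 1 = 7
y3 = s (x1 - x3) - y1 mod 23 = 6 * (5 - 7) - 1 = 10

P + Q = (7, 10)


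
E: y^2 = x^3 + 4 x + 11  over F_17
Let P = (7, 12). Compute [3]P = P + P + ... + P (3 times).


k = 3 = 11_2 (binary, LSB first: 11)
Double-and-add from P = (7, 12):
  bit 0 = 1: acc = O + (7, 12) = (7, 12)
  bit 1 = 1: acc = (7, 12) + (1, 13) = (1, 4)

3P = (1, 4)


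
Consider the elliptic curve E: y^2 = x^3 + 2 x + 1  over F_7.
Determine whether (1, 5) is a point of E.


Check whether y^2 = x^3 + 2 x + 1 (mod 7) for (x, y) = (1, 5).
LHS: y^2 = 5^2 mod 7 = 4
RHS: x^3 + 2 x + 1 = 1^3 + 2*1 + 1 mod 7 = 4
LHS = RHS

Yes, on the curve


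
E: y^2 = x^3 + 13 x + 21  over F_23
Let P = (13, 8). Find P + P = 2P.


Doubling: s = (3 x1^2 + a) / (2 y1)
s = (3*13^2 + 13) / (2*8) mod 23 = 21
x3 = s^2 - 2 x1 mod 23 = 21^2 - 2*13 = 1
y3 = s (x1 - x3) - y1 mod 23 = 21 * (13 - 1) - 8 = 14

2P = (1, 14)


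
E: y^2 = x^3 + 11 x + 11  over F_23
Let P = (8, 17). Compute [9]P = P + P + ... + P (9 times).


k = 9 = 1001_2 (binary, LSB first: 1001)
Double-and-add from P = (8, 17):
  bit 0 = 1: acc = O + (8, 17) = (8, 17)
  bit 1 = 0: acc unchanged = (8, 17)
  bit 2 = 0: acc unchanged = (8, 17)
  bit 3 = 1: acc = (8, 17) + (3, 18) = (1, 0)

9P = (1, 0)


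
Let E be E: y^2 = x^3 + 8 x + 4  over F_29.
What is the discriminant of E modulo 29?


4 a^3 + 27 b^2 = 4*8^3 + 27*4^2 = 2048 + 432 = 2480
Delta = -16 * (2480) = -39680
Delta mod 29 = 21

Delta = 21 (mod 29)


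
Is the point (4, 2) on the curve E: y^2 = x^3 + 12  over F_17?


Check whether y^2 = x^3 + 0 x + 12 (mod 17) for (x, y) = (4, 2).
LHS: y^2 = 2^2 mod 17 = 4
RHS: x^3 + 0 x + 12 = 4^3 + 0*4 + 12 mod 17 = 8
LHS != RHS

No, not on the curve


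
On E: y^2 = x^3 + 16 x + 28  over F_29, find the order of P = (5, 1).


Compute successive multiples of P until we hit O:
  1P = (5, 1)
  2P = (23, 21)
  3P = (23, 8)
  4P = (5, 28)
  5P = O

ord(P) = 5


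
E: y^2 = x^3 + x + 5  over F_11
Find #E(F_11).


For each x in F_11, count y with y^2 = x^3 + 1 x + 5 mod 11:
  x = 0: RHS = 5, y in [4, 7]  -> 2 point(s)
  x = 2: RHS = 4, y in [2, 9]  -> 2 point(s)
  x = 5: RHS = 3, y in [5, 6]  -> 2 point(s)
  x = 7: RHS = 3, y in [5, 6]  -> 2 point(s)
  x = 10: RHS = 3, y in [5, 6]  -> 2 point(s)
Affine points: 10. Add the point at infinity: total = 11.

#E(F_11) = 11


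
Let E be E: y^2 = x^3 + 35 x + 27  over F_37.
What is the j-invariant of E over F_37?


Delta = -16(4 a^3 + 27 b^2) mod 37 = 10
-1728 * (4 a)^3 = -1728 * (4*35)^3 mod 37 = 29
j = 29 * 10^(-1) mod 37 = 14

j = 14 (mod 37)


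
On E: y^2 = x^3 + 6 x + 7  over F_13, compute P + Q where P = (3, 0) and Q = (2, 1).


P != Q, so use the chord formula.
s = (y2 - y1) / (x2 - x1) = (1) / (12) mod 13 = 12
x3 = s^2 - x1 - x2 mod 13 = 12^2 - 3 - 2 = 9
y3 = s (x1 - x3) - y1 mod 13 = 12 * (3 - 9) - 0 = 6

P + Q = (9, 6)


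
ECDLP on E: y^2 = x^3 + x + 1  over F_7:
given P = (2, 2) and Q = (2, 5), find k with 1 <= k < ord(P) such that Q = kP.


Enumerate multiples of P until we hit Q = (2, 5):
  1P = (2, 2)
  2P = (0, 1)
  3P = (0, 6)
  4P = (2, 5)
Match found at i = 4.

k = 4


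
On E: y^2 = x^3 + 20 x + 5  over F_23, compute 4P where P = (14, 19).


k = 4 = 100_2 (binary, LSB first: 001)
Double-and-add from P = (14, 19):
  bit 0 = 0: acc unchanged = O
  bit 1 = 0: acc unchanged = O
  bit 2 = 1: acc = O + (5, 0) = (5, 0)

4P = (5, 0)


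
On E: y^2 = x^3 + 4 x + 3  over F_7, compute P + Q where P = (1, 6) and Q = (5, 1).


P != Q, so use the chord formula.
s = (y2 - y1) / (x2 - x1) = (2) / (4) mod 7 = 4
x3 = s^2 - x1 - x2 mod 7 = 4^2 - 1 - 5 = 3
y3 = s (x1 - x3) - y1 mod 7 = 4 * (1 - 3) - 6 = 0

P + Q = (3, 0)


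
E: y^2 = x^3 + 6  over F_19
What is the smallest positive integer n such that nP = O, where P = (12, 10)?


Compute successive multiples of P until we hit O:
  1P = (12, 10)
  2P = (1, 11)
  3P = (17, 6)
  4P = (18, 10)
  5P = (8, 9)
  6P = (5, 6)
  7P = (0, 5)
  8P = (11, 11)
  ... (continuing to 21P)
  21P = O

ord(P) = 21


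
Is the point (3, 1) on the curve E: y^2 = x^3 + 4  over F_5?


Check whether y^2 = x^3 + 0 x + 4 (mod 5) for (x, y) = (3, 1).
LHS: y^2 = 1^2 mod 5 = 1
RHS: x^3 + 0 x + 4 = 3^3 + 0*3 + 4 mod 5 = 1
LHS = RHS

Yes, on the curve


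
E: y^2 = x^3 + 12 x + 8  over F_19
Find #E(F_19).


For each x in F_19, count y with y^2 = x^3 + 12 x + 8 mod 19:
  x = 4: RHS = 6, y in [5, 14]  -> 2 point(s)
  x = 6: RHS = 11, y in [7, 12]  -> 2 point(s)
  x = 7: RHS = 17, y in [6, 13]  -> 2 point(s)
  x = 9: RHS = 9, y in [3, 16]  -> 2 point(s)
  x = 10: RHS = 7, y in [8, 11]  -> 2 point(s)
  x = 13: RHS = 5, y in [9, 10]  -> 2 point(s)
Affine points: 12. Add the point at infinity: total = 13.

#E(F_19) = 13


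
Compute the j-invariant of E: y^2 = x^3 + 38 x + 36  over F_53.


Delta = -16(4 a^3 + 27 b^2) mod 53 = 45
-1728 * (4 a)^3 = -1728 * (4*38)^3 mod 53 = 5
j = 5 * 45^(-1) mod 53 = 6

j = 6 (mod 53)


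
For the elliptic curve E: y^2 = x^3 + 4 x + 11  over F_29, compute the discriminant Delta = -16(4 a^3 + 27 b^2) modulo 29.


4 a^3 + 27 b^2 = 4*4^3 + 27*11^2 = 256 + 3267 = 3523
Delta = -16 * (3523) = -56368
Delta mod 29 = 8

Delta = 8 (mod 29)


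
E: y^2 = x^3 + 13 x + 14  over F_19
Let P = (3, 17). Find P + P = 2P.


Doubling: s = (3 x1^2 + a) / (2 y1)
s = (3*3^2 + 13) / (2*17) mod 19 = 9
x3 = s^2 - 2 x1 mod 19 = 9^2 - 2*3 = 18
y3 = s (x1 - x3) - y1 mod 19 = 9 * (3 - 18) - 17 = 0

2P = (18, 0)


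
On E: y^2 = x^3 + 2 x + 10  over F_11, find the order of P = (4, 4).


Compute successive multiples of P until we hit O:
  1P = (4, 4)
  2P = (7, 2)
  3P = (9, 3)
  4P = (2, 0)
  5P = (9, 8)
  6P = (7, 9)
  7P = (4, 7)
  8P = O

ord(P) = 8


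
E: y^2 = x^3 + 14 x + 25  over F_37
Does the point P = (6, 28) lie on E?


Check whether y^2 = x^3 + 14 x + 25 (mod 37) for (x, y) = (6, 28).
LHS: y^2 = 28^2 mod 37 = 7
RHS: x^3 + 14 x + 25 = 6^3 + 14*6 + 25 mod 37 = 29
LHS != RHS

No, not on the curve


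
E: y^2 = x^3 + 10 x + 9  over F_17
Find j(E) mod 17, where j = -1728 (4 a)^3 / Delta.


Delta = -16(4 a^3 + 27 b^2) mod 17 = 16
-1728 * (4 a)^3 = -1728 * (4*10)^3 mod 17 = 4
j = 4 * 16^(-1) mod 17 = 13

j = 13 (mod 17)


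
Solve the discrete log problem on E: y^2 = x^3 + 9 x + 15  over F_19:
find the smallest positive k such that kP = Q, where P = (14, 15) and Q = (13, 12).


Enumerate multiples of P until we hit Q = (13, 12):
  1P = (14, 15)
  2P = (11, 1)
  3P = (1, 14)
  4P = (13, 7)
  5P = (18, 10)
  6P = (4, 1)
  7P = (6, 0)
  8P = (4, 18)
  9P = (18, 9)
  10P = (13, 12)
Match found at i = 10.

k = 10


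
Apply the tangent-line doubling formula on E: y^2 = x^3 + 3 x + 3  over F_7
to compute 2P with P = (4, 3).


Doubling: s = (3 x1^2 + a) / (2 y1)
s = (3*4^2 + 3) / (2*3) mod 7 = 5
x3 = s^2 - 2 x1 mod 7 = 5^2 - 2*4 = 3
y3 = s (x1 - x3) - y1 mod 7 = 5 * (4 - 3) - 3 = 2

2P = (3, 2)


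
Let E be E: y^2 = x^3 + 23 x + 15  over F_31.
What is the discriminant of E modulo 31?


4 a^3 + 27 b^2 = 4*23^3 + 27*15^2 = 48668 + 6075 = 54743
Delta = -16 * (54743) = -875888
Delta mod 31 = 17

Delta = 17 (mod 31)


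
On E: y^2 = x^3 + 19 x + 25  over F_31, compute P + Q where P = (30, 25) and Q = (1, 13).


P != Q, so use the chord formula.
s = (y2 - y1) / (x2 - x1) = (19) / (2) mod 31 = 25
x3 = s^2 - x1 - x2 mod 31 = 25^2 - 30 - 1 = 5
y3 = s (x1 - x3) - y1 mod 31 = 25 * (30 - 5) - 25 = 11

P + Q = (5, 11)


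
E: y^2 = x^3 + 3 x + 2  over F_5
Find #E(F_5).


For each x in F_5, count y with y^2 = x^3 + 3 x + 2 mod 5:
  x = 1: RHS = 1, y in [1, 4]  -> 2 point(s)
  x = 2: RHS = 1, y in [1, 4]  -> 2 point(s)
Affine points: 4. Add the point at infinity: total = 5.

#E(F_5) = 5


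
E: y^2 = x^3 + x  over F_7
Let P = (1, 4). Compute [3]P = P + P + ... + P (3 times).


k = 3 = 11_2 (binary, LSB first: 11)
Double-and-add from P = (1, 4):
  bit 0 = 1: acc = O + (1, 4) = (1, 4)
  bit 1 = 1: acc = (1, 4) + (0, 0) = (1, 3)

3P = (1, 3)


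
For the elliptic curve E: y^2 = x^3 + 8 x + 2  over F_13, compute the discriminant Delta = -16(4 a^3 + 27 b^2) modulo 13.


4 a^3 + 27 b^2 = 4*8^3 + 27*2^2 = 2048 + 108 = 2156
Delta = -16 * (2156) = -34496
Delta mod 13 = 6

Delta = 6 (mod 13)


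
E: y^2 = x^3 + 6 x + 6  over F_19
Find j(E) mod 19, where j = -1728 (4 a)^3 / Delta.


Delta = -16(4 a^3 + 27 b^2) mod 19 = 17
-1728 * (4 a)^3 = -1728 * (4*6)^3 mod 19 = 11
j = 11 * 17^(-1) mod 19 = 4

j = 4 (mod 19)


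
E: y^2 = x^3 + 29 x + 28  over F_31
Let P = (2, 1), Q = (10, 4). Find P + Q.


P != Q, so use the chord formula.
s = (y2 - y1) / (x2 - x1) = (3) / (8) mod 31 = 12
x3 = s^2 - x1 - x2 mod 31 = 12^2 - 2 - 10 = 8
y3 = s (x1 - x3) - y1 mod 31 = 12 * (2 - 8) - 1 = 20

P + Q = (8, 20)


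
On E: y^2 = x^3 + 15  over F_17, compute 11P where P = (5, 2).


k = 11 = 1011_2 (binary, LSB first: 1101)
Double-and-add from P = (5, 2):
  bit 0 = 1: acc = O + (5, 2) = (5, 2)
  bit 1 = 1: acc = (5, 2) + (9, 8) = (1, 4)
  bit 2 = 0: acc unchanged = (1, 4)
  bit 3 = 1: acc = (1, 4) + (12, 3) = (13, 11)

11P = (13, 11)


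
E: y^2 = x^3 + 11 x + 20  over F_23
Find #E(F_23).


For each x in F_23, count y with y^2 = x^3 + 11 x + 20 mod 23:
  x = 1: RHS = 9, y in [3, 20]  -> 2 point(s)
  x = 2: RHS = 4, y in [2, 21]  -> 2 point(s)
  x = 4: RHS = 13, y in [6, 17]  -> 2 point(s)
  x = 5: RHS = 16, y in [4, 19]  -> 2 point(s)
  x = 6: RHS = 3, y in [7, 16]  -> 2 point(s)
  x = 7: RHS = 3, y in [7, 16]  -> 2 point(s)
  x = 10: RHS = 3, y in [7, 16]  -> 2 point(s)
  x = 11: RHS = 0, y in [0]  -> 1 point(s)
  x = 15: RHS = 18, y in [8, 15]  -> 2 point(s)
  x = 18: RHS = 1, y in [1, 22]  -> 2 point(s)
  x = 19: RHS = 4, y in [2, 21]  -> 2 point(s)
  x = 20: RHS = 6, y in [11, 12]  -> 2 point(s)
  x = 21: RHS = 13, y in [6, 17]  -> 2 point(s)
  x = 22: RHS = 8, y in [10, 13]  -> 2 point(s)
Affine points: 27. Add the point at infinity: total = 28.

#E(F_23) = 28


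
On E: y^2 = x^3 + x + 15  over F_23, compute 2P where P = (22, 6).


Doubling: s = (3 x1^2 + a) / (2 y1)
s = (3*22^2 + 1) / (2*6) mod 23 = 8
x3 = s^2 - 2 x1 mod 23 = 8^2 - 2*22 = 20
y3 = s (x1 - x3) - y1 mod 23 = 8 * (22 - 20) - 6 = 10

2P = (20, 10)


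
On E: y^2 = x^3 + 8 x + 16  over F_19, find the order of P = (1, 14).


Compute successive multiples of P until we hit O:
  1P = (1, 14)
  2P = (7, 4)
  3P = (18, 8)
  4P = (9, 0)
  5P = (18, 11)
  6P = (7, 15)
  7P = (1, 5)
  8P = O

ord(P) = 8


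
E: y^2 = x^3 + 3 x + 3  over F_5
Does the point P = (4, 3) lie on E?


Check whether y^2 = x^3 + 3 x + 3 (mod 5) for (x, y) = (4, 3).
LHS: y^2 = 3^2 mod 5 = 4
RHS: x^3 + 3 x + 3 = 4^3 + 3*4 + 3 mod 5 = 4
LHS = RHS

Yes, on the curve


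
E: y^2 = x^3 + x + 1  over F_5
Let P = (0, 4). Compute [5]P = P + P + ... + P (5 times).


k = 5 = 101_2 (binary, LSB first: 101)
Double-and-add from P = (0, 4):
  bit 0 = 1: acc = O + (0, 4) = (0, 4)
  bit 1 = 0: acc unchanged = (0, 4)
  bit 2 = 1: acc = (0, 4) + (3, 1) = (3, 4)

5P = (3, 4)


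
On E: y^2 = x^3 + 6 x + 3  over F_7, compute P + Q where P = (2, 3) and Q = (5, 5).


P != Q, so use the chord formula.
s = (y2 - y1) / (x2 - x1) = (2) / (3) mod 7 = 3
x3 = s^2 - x1 - x2 mod 7 = 3^2 - 2 - 5 = 2
y3 = s (x1 - x3) - y1 mod 7 = 3 * (2 - 2) - 3 = 4

P + Q = (2, 4)


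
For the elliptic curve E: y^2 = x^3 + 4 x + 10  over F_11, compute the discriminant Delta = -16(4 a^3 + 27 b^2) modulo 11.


4 a^3 + 27 b^2 = 4*4^3 + 27*10^2 = 256 + 2700 = 2956
Delta = -16 * (2956) = -47296
Delta mod 11 = 4

Delta = 4 (mod 11)


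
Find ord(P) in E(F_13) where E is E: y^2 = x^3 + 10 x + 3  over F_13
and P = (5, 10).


Compute successive multiples of P until we hit O:
  1P = (5, 10)
  2P = (4, 4)
  3P = (1, 1)
  4P = (8, 6)
  5P = (9, 4)
  6P = (11, 12)
  7P = (0, 9)
  8P = (7, 0)
  ... (continuing to 16P)
  16P = O

ord(P) = 16


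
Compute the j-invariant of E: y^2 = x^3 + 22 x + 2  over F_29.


Delta = -16(4 a^3 + 27 b^2) mod 29 = 11
-1728 * (4 a)^3 = -1728 * (4*22)^3 mod 29 = 12
j = 12 * 11^(-1) mod 29 = 9

j = 9 (mod 29)


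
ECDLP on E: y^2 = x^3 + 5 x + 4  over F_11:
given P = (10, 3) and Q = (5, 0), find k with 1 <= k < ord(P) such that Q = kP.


Enumerate multiples of P until we hit Q = (5, 0):
  1P = (10, 3)
  2P = (5, 0)
Match found at i = 2.

k = 2


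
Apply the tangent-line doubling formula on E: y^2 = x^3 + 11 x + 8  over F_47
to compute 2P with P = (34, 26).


Doubling: s = (3 x1^2 + a) / (2 y1)
s = (3*34^2 + 11) / (2*26) mod 47 = 19
x3 = s^2 - 2 x1 mod 47 = 19^2 - 2*34 = 11
y3 = s (x1 - x3) - y1 mod 47 = 19 * (34 - 11) - 26 = 35

2P = (11, 35)


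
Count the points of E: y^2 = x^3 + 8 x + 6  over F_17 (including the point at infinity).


For each x in F_17, count y with y^2 = x^3 + 8 x + 6 mod 17:
  x = 1: RHS = 15, y in [7, 10]  -> 2 point(s)
  x = 2: RHS = 13, y in [8, 9]  -> 2 point(s)
  x = 4: RHS = 0, y in [0]  -> 1 point(s)
  x = 5: RHS = 1, y in [1, 16]  -> 2 point(s)
  x = 6: RHS = 15, y in [7, 10]  -> 2 point(s)
  x = 8: RHS = 4, y in [2, 15]  -> 2 point(s)
  x = 9: RHS = 8, y in [5, 12]  -> 2 point(s)
  x = 10: RHS = 15, y in [7, 10]  -> 2 point(s)
  x = 15: RHS = 16, y in [4, 13]  -> 2 point(s)
Affine points: 17. Add the point at infinity: total = 18.

#E(F_17) = 18


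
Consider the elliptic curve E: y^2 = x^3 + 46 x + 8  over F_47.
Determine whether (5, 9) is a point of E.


Check whether y^2 = x^3 + 46 x + 8 (mod 47) for (x, y) = (5, 9).
LHS: y^2 = 9^2 mod 47 = 34
RHS: x^3 + 46 x + 8 = 5^3 + 46*5 + 8 mod 47 = 34
LHS = RHS

Yes, on the curve


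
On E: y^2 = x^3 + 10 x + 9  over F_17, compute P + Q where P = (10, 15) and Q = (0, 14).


P != Q, so use the chord formula.
s = (y2 - y1) / (x2 - x1) = (16) / (7) mod 17 = 12
x3 = s^2 - x1 - x2 mod 17 = 12^2 - 10 - 0 = 15
y3 = s (x1 - x3) - y1 mod 17 = 12 * (10 - 15) - 15 = 10

P + Q = (15, 10)


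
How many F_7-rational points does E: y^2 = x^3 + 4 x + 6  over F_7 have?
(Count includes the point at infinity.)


For each x in F_7, count y with y^2 = x^3 + 4 x + 6 mod 7:
  x = 1: RHS = 4, y in [2, 5]  -> 2 point(s)
  x = 2: RHS = 1, y in [1, 6]  -> 2 point(s)
  x = 4: RHS = 2, y in [3, 4]  -> 2 point(s)
  x = 5: RHS = 4, y in [2, 5]  -> 2 point(s)
  x = 6: RHS = 1, y in [1, 6]  -> 2 point(s)
Affine points: 10. Add the point at infinity: total = 11.

#E(F_7) = 11


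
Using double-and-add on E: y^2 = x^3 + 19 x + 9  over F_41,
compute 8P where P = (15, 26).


k = 8 = 1000_2 (binary, LSB first: 0001)
Double-and-add from P = (15, 26):
  bit 0 = 0: acc unchanged = O
  bit 1 = 0: acc unchanged = O
  bit 2 = 0: acc unchanged = O
  bit 3 = 1: acc = O + (34, 36) = (34, 36)

8P = (34, 36)


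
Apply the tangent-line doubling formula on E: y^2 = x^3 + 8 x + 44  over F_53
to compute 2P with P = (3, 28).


Doubling: s = (3 x1^2 + a) / (2 y1)
s = (3*3^2 + 8) / (2*28) mod 53 = 47
x3 = s^2 - 2 x1 mod 53 = 47^2 - 2*3 = 30
y3 = s (x1 - x3) - y1 mod 53 = 47 * (3 - 30) - 28 = 28

2P = (30, 28)


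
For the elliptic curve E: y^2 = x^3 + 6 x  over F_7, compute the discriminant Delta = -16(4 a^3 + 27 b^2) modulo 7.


4 a^3 + 27 b^2 = 4*6^3 + 27*0^2 = 864 + 0 = 864
Delta = -16 * (864) = -13824
Delta mod 7 = 1

Delta = 1 (mod 7)


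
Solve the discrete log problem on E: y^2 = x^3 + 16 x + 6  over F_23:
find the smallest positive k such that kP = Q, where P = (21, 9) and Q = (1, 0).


Enumerate multiples of P until we hit Q = (1, 0):
  1P = (21, 9)
  2P = (5, 21)
  3P = (22, 9)
  4P = (3, 14)
  5P = (0, 12)
  6P = (10, 19)
  7P = (1, 0)
Match found at i = 7.

k = 7


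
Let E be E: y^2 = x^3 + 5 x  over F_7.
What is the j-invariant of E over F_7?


Delta = -16(4 a^3 + 27 b^2) mod 7 = 1
-1728 * (4 a)^3 = -1728 * (4*5)^3 mod 7 = 6
j = 6 * 1^(-1) mod 7 = 6

j = 6 (mod 7)


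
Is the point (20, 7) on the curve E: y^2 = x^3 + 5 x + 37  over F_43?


Check whether y^2 = x^3 + 5 x + 37 (mod 43) for (x, y) = (20, 7).
LHS: y^2 = 7^2 mod 43 = 6
RHS: x^3 + 5 x + 37 = 20^3 + 5*20 + 37 mod 43 = 10
LHS != RHS

No, not on the curve


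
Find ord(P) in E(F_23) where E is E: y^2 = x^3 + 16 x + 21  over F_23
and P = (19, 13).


Compute successive multiples of P until we hit O:
  1P = (19, 13)
  2P = (21, 21)
  3P = (22, 21)
  4P = (7, 19)
  5P = (3, 2)
  6P = (3, 21)
  7P = (7, 4)
  8P = (22, 2)
  ... (continuing to 11P)
  11P = O

ord(P) = 11


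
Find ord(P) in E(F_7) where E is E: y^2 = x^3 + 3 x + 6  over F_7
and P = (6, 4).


Compute successive multiples of P until we hit O:
  1P = (6, 4)
  2P = (3, 0)
  3P = (6, 3)
  4P = O

ord(P) = 4


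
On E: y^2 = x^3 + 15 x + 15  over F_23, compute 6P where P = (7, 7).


k = 6 = 110_2 (binary, LSB first: 011)
Double-and-add from P = (7, 7):
  bit 0 = 0: acc unchanged = O
  bit 1 = 1: acc = O + (11, 19) = (11, 19)
  bit 2 = 1: acc = (11, 19) + (4, 1) = (1, 10)

6P = (1, 10)


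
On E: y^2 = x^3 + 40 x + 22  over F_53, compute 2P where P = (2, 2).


Doubling: s = (3 x1^2 + a) / (2 y1)
s = (3*2^2 + 40) / (2*2) mod 53 = 13
x3 = s^2 - 2 x1 mod 53 = 13^2 - 2*2 = 6
y3 = s (x1 - x3) - y1 mod 53 = 13 * (2 - 6) - 2 = 52

2P = (6, 52)


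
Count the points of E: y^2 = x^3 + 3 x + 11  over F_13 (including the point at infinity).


For each x in F_13, count y with y^2 = x^3 + 3 x + 11 mod 13:
  x = 2: RHS = 12, y in [5, 8]  -> 2 point(s)
  x = 4: RHS = 9, y in [3, 10]  -> 2 point(s)
  x = 8: RHS = 1, y in [1, 12]  -> 2 point(s)
  x = 9: RHS = 0, y in [0]  -> 1 point(s)
  x = 10: RHS = 1, y in [1, 12]  -> 2 point(s)
  x = 11: RHS = 10, y in [6, 7]  -> 2 point(s)
Affine points: 11. Add the point at infinity: total = 12.

#E(F_13) = 12


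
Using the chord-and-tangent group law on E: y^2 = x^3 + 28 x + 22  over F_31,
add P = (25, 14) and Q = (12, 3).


P != Q, so use the chord formula.
s = (y2 - y1) / (x2 - x1) = (20) / (18) mod 31 = 8
x3 = s^2 - x1 - x2 mod 31 = 8^2 - 25 - 12 = 27
y3 = s (x1 - x3) - y1 mod 31 = 8 * (25 - 27) - 14 = 1

P + Q = (27, 1)


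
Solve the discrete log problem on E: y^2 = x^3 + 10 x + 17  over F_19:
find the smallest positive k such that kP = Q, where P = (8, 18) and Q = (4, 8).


Enumerate multiples of P until we hit Q = (4, 8):
  1P = (8, 18)
  2P = (1, 16)
  3P = (0, 6)
  4P = (18, 5)
  5P = (4, 11)
  6P = (16, 6)
  7P = (2, 11)
  8P = (13, 11)
  9P = (3, 13)
  10P = (9, 0)
  11P = (3, 6)
  12P = (13, 8)
  13P = (2, 8)
  14P = (16, 13)
  15P = (4, 8)
Match found at i = 15.

k = 15


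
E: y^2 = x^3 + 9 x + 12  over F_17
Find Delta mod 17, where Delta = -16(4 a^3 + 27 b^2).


4 a^3 + 27 b^2 = 4*9^3 + 27*12^2 = 2916 + 3888 = 6804
Delta = -16 * (6804) = -108864
Delta mod 17 = 4

Delta = 4 (mod 17)


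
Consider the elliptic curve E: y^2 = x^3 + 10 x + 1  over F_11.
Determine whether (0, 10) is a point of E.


Check whether y^2 = x^3 + 10 x + 1 (mod 11) for (x, y) = (0, 10).
LHS: y^2 = 10^2 mod 11 = 1
RHS: x^3 + 10 x + 1 = 0^3 + 10*0 + 1 mod 11 = 1
LHS = RHS

Yes, on the curve


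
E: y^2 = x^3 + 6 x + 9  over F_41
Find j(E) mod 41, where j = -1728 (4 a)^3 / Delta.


Delta = -16(4 a^3 + 27 b^2) mod 41 = 15
-1728 * (4 a)^3 = -1728 * (4*6)^3 mod 41 = 40
j = 40 * 15^(-1) mod 41 = 30

j = 30 (mod 41)


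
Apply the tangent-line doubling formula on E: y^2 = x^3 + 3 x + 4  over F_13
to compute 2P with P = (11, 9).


Doubling: s = (3 x1^2 + a) / (2 y1)
s = (3*11^2 + 3) / (2*9) mod 13 = 3
x3 = s^2 - 2 x1 mod 13 = 3^2 - 2*11 = 0
y3 = s (x1 - x3) - y1 mod 13 = 3 * (11 - 0) - 9 = 11

2P = (0, 11)


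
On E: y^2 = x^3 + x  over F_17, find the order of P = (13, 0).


Compute successive multiples of P until we hit O:
  1P = (13, 0)
  2P = O

ord(P) = 2


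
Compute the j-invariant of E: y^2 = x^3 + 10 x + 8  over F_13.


Delta = -16(4 a^3 + 27 b^2) mod 13 = 2
-1728 * (4 a)^3 = -1728 * (4*10)^3 mod 13 = 1
j = 1 * 2^(-1) mod 13 = 7

j = 7 (mod 13)


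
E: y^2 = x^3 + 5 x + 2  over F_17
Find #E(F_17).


For each x in F_17, count y with y^2 = x^3 + 5 x + 2 mod 17:
  x = 0: RHS = 2, y in [6, 11]  -> 2 point(s)
  x = 1: RHS = 8, y in [5, 12]  -> 2 point(s)
  x = 4: RHS = 1, y in [1, 16]  -> 2 point(s)
  x = 5: RHS = 16, y in [4, 13]  -> 2 point(s)
  x = 10: RHS = 15, y in [7, 10]  -> 2 point(s)
  x = 15: RHS = 1, y in [1, 16]  -> 2 point(s)
  x = 16: RHS = 13, y in [8, 9]  -> 2 point(s)
Affine points: 14. Add the point at infinity: total = 15.

#E(F_17) = 15


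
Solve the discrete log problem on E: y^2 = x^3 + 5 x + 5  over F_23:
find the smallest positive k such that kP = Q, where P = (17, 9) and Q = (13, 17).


Enumerate multiples of P until we hit Q = (13, 17):
  1P = (17, 9)
  2P = (14, 6)
  3P = (16, 15)
  4P = (3, 22)
  5P = (19, 6)
  6P = (18, 4)
  7P = (13, 17)
Match found at i = 7.

k = 7


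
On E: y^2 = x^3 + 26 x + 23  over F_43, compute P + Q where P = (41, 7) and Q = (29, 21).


P != Q, so use the chord formula.
s = (y2 - y1) / (x2 - x1) = (14) / (31) mod 43 = 6
x3 = s^2 - x1 - x2 mod 43 = 6^2 - 41 - 29 = 9
y3 = s (x1 - x3) - y1 mod 43 = 6 * (41 - 9) - 7 = 13

P + Q = (9, 13)


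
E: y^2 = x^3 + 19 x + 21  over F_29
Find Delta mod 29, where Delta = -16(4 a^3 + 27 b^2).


4 a^3 + 27 b^2 = 4*19^3 + 27*21^2 = 27436 + 11907 = 39343
Delta = -16 * (39343) = -629488
Delta mod 29 = 15

Delta = 15 (mod 29)


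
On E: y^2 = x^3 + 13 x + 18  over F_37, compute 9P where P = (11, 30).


k = 9 = 1001_2 (binary, LSB first: 1001)
Double-and-add from P = (11, 30):
  bit 0 = 1: acc = O + (11, 30) = (11, 30)
  bit 1 = 0: acc unchanged = (11, 30)
  bit 2 = 0: acc unchanged = (11, 30)
  bit 3 = 1: acc = (11, 30) + (18, 33) = (18, 4)

9P = (18, 4)


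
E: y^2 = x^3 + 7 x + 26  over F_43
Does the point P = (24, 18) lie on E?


Check whether y^2 = x^3 + 7 x + 26 (mod 43) for (x, y) = (24, 18).
LHS: y^2 = 18^2 mod 43 = 23
RHS: x^3 + 7 x + 26 = 24^3 + 7*24 + 26 mod 43 = 0
LHS != RHS

No, not on the curve


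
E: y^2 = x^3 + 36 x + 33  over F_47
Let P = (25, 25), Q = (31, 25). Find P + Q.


P != Q, so use the chord formula.
s = (y2 - y1) / (x2 - x1) = (0) / (6) mod 47 = 0
x3 = s^2 - x1 - x2 mod 47 = 0^2 - 25 - 31 = 38
y3 = s (x1 - x3) - y1 mod 47 = 0 * (25 - 38) - 25 = 22

P + Q = (38, 22)


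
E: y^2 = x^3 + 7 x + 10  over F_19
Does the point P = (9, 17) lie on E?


Check whether y^2 = x^3 + 7 x + 10 (mod 19) for (x, y) = (9, 17).
LHS: y^2 = 17^2 mod 19 = 4
RHS: x^3 + 7 x + 10 = 9^3 + 7*9 + 10 mod 19 = 4
LHS = RHS

Yes, on the curve


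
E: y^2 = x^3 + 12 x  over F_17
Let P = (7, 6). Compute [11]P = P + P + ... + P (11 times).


k = 11 = 1011_2 (binary, LSB first: 1101)
Double-and-add from P = (7, 6):
  bit 0 = 1: acc = O + (7, 6) = (7, 6)
  bit 1 = 1: acc = (7, 6) + (16, 15) = (12, 6)
  bit 2 = 0: acc unchanged = (12, 6)
  bit 3 = 1: acc = (12, 6) + (8, 9) = (5, 10)

11P = (5, 10)


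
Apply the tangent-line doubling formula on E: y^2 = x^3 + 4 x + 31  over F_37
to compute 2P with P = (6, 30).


Doubling: s = (3 x1^2 + a) / (2 y1)
s = (3*6^2 + 4) / (2*30) mod 37 = 29
x3 = s^2 - 2 x1 mod 37 = 29^2 - 2*6 = 15
y3 = s (x1 - x3) - y1 mod 37 = 29 * (6 - 15) - 30 = 5

2P = (15, 5)


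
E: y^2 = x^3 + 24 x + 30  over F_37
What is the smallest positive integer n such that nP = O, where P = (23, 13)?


Compute successive multiples of P until we hit O:
  1P = (23, 13)
  2P = (31, 15)
  3P = (27, 23)
  4P = (21, 29)
  5P = (20, 0)
  6P = (21, 8)
  7P = (27, 14)
  8P = (31, 22)
  ... (continuing to 10P)
  10P = O

ord(P) = 10


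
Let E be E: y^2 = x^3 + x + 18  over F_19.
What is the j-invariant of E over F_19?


Delta = -16(4 a^3 + 27 b^2) mod 19 = 17
-1728 * (4 a)^3 = -1728 * (4*1)^3 mod 19 = 7
j = 7 * 17^(-1) mod 19 = 6

j = 6 (mod 19)


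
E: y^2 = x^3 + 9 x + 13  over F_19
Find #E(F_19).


For each x in F_19, count y with y^2 = x^3 + 9 x + 13 mod 19:
  x = 1: RHS = 4, y in [2, 17]  -> 2 point(s)
  x = 2: RHS = 1, y in [1, 18]  -> 2 point(s)
  x = 6: RHS = 17, y in [6, 13]  -> 2 point(s)
  x = 7: RHS = 1, y in [1, 18]  -> 2 point(s)
  x = 9: RHS = 6, y in [5, 14]  -> 2 point(s)
  x = 10: RHS = 1, y in [1, 18]  -> 2 point(s)
  x = 12: RHS = 6, y in [5, 14]  -> 2 point(s)
  x = 13: RHS = 9, y in [3, 16]  -> 2 point(s)
  x = 16: RHS = 16, y in [4, 15]  -> 2 point(s)
  x = 17: RHS = 6, y in [5, 14]  -> 2 point(s)
Affine points: 20. Add the point at infinity: total = 21.

#E(F_19) = 21


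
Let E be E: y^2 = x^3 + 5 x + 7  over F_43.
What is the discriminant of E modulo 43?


4 a^3 + 27 b^2 = 4*5^3 + 27*7^2 = 500 + 1323 = 1823
Delta = -16 * (1823) = -29168
Delta mod 43 = 29

Delta = 29 (mod 43)


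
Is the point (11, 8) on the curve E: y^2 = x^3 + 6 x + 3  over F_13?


Check whether y^2 = x^3 + 6 x + 3 (mod 13) for (x, y) = (11, 8).
LHS: y^2 = 8^2 mod 13 = 12
RHS: x^3 + 6 x + 3 = 11^3 + 6*11 + 3 mod 13 = 9
LHS != RHS

No, not on the curve


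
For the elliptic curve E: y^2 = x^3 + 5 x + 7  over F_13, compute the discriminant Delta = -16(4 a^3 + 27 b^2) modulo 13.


4 a^3 + 27 b^2 = 4*5^3 + 27*7^2 = 500 + 1323 = 1823
Delta = -16 * (1823) = -29168
Delta mod 13 = 4

Delta = 4 (mod 13)


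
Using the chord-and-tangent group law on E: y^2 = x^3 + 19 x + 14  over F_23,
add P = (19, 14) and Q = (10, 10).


P != Q, so use the chord formula.
s = (y2 - y1) / (x2 - x1) = (19) / (14) mod 23 = 3
x3 = s^2 - x1 - x2 mod 23 = 3^2 - 19 - 10 = 3
y3 = s (x1 - x3) - y1 mod 23 = 3 * (19 - 3) - 14 = 11

P + Q = (3, 11)


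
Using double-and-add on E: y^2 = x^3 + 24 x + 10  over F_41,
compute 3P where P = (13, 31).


k = 3 = 11_2 (binary, LSB first: 11)
Double-and-add from P = (13, 31):
  bit 0 = 1: acc = O + (13, 31) = (13, 31)
  bit 1 = 1: acc = (13, 31) + (31, 0) = (13, 10)

3P = (13, 10)


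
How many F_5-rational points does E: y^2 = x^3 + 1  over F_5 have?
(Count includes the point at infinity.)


For each x in F_5, count y with y^2 = x^3 + 0 x + 1 mod 5:
  x = 0: RHS = 1, y in [1, 4]  -> 2 point(s)
  x = 2: RHS = 4, y in [2, 3]  -> 2 point(s)
  x = 4: RHS = 0, y in [0]  -> 1 point(s)
Affine points: 5. Add the point at infinity: total = 6.

#E(F_5) = 6


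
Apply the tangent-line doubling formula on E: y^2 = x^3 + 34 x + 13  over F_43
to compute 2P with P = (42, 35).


Doubling: s = (3 x1^2 + a) / (2 y1)
s = (3*42^2 + 34) / (2*35) mod 43 = 38
x3 = s^2 - 2 x1 mod 43 = 38^2 - 2*42 = 27
y3 = s (x1 - x3) - y1 mod 43 = 38 * (42 - 27) - 35 = 19

2P = (27, 19)


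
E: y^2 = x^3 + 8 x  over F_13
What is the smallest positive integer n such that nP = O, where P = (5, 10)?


Compute successive multiples of P until we hit O:
  1P = (5, 10)
  2P = (12, 11)
  3P = (0, 0)
  4P = (12, 2)
  5P = (5, 3)
  6P = O

ord(P) = 6


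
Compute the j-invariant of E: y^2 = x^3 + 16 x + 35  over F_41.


Delta = -16(4 a^3 + 27 b^2) mod 41 = 38
-1728 * (4 a)^3 = -1728 * (4*16)^3 mod 41 = 19
j = 19 * 38^(-1) mod 41 = 21

j = 21 (mod 41)


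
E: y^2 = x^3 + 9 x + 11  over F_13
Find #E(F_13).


For each x in F_13, count y with y^2 = x^3 + 9 x + 11 mod 13:
  x = 3: RHS = 0, y in [0]  -> 1 point(s)
  x = 5: RHS = 12, y in [5, 8]  -> 2 point(s)
  x = 7: RHS = 1, y in [1, 12]  -> 2 point(s)
  x = 8: RHS = 10, y in [6, 7]  -> 2 point(s)
  x = 10: RHS = 9, y in [3, 10]  -> 2 point(s)
  x = 12: RHS = 1, y in [1, 12]  -> 2 point(s)
Affine points: 11. Add the point at infinity: total = 12.

#E(F_13) = 12


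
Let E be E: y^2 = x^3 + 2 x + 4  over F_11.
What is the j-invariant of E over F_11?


Delta = -16(4 a^3 + 27 b^2) mod 11 = 1
-1728 * (4 a)^3 = -1728 * (4*2)^3 mod 11 = 5
j = 5 * 1^(-1) mod 11 = 5

j = 5 (mod 11)


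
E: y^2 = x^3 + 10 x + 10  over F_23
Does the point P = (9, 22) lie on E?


Check whether y^2 = x^3 + 10 x + 10 (mod 23) for (x, y) = (9, 22).
LHS: y^2 = 22^2 mod 23 = 1
RHS: x^3 + 10 x + 10 = 9^3 + 10*9 + 10 mod 23 = 1
LHS = RHS

Yes, on the curve


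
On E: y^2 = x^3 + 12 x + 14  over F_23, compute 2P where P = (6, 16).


Doubling: s = (3 x1^2 + a) / (2 y1)
s = (3*6^2 + 12) / (2*16) mod 23 = 21
x3 = s^2 - 2 x1 mod 23 = 21^2 - 2*6 = 15
y3 = s (x1 - x3) - y1 mod 23 = 21 * (6 - 15) - 16 = 2

2P = (15, 2)


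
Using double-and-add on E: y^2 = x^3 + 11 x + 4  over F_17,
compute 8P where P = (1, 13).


k = 8 = 1000_2 (binary, LSB first: 0001)
Double-and-add from P = (1, 13):
  bit 0 = 0: acc unchanged = O
  bit 1 = 0: acc unchanged = O
  bit 2 = 0: acc unchanged = O
  bit 3 = 1: acc = O + (3, 9) = (3, 9)

8P = (3, 9)


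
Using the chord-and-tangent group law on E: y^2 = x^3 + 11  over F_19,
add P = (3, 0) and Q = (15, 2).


P != Q, so use the chord formula.
s = (y2 - y1) / (x2 - x1) = (2) / (12) mod 19 = 16
x3 = s^2 - x1 - x2 mod 19 = 16^2 - 3 - 15 = 10
y3 = s (x1 - x3) - y1 mod 19 = 16 * (3 - 10) - 0 = 2

P + Q = (10, 2)


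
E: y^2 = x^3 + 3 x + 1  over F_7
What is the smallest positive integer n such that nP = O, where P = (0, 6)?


Compute successive multiples of P until we hit O:
  1P = (0, 6)
  2P = (4, 0)
  3P = (0, 1)
  4P = O

ord(P) = 4


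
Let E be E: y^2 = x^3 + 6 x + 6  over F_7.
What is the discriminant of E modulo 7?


4 a^3 + 27 b^2 = 4*6^3 + 27*6^2 = 864 + 972 = 1836
Delta = -16 * (1836) = -29376
Delta mod 7 = 3

Delta = 3 (mod 7)


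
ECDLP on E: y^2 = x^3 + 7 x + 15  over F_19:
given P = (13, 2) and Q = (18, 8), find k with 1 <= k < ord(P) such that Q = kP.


Enumerate multiples of P until we hit Q = (18, 8):
  1P = (13, 2)
  2P = (18, 11)
  3P = (11, 13)
  4P = (11, 6)
  5P = (18, 8)
Match found at i = 5.

k = 5


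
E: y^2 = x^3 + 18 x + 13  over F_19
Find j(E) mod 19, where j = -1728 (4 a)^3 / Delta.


Delta = -16(4 a^3 + 27 b^2) mod 19 = 16
-1728 * (4 a)^3 = -1728 * (4*18)^3 mod 19 = 12
j = 12 * 16^(-1) mod 19 = 15

j = 15 (mod 19)


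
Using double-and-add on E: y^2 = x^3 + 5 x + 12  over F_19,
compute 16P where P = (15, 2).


k = 16 = 10000_2 (binary, LSB first: 00001)
Double-and-add from P = (15, 2):
  bit 0 = 0: acc unchanged = O
  bit 1 = 0: acc unchanged = O
  bit 2 = 0: acc unchanged = O
  bit 3 = 0: acc unchanged = O
  bit 4 = 1: acc = O + (2, 12) = (2, 12)

16P = (2, 12)


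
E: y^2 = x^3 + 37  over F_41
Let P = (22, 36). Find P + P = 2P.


Doubling: s = (3 x1^2 + a) / (2 y1)
s = (3*22^2 + 0) / (2*36) mod 41 = 27
x3 = s^2 - 2 x1 mod 41 = 27^2 - 2*22 = 29
y3 = s (x1 - x3) - y1 mod 41 = 27 * (22 - 29) - 36 = 21

2P = (29, 21)


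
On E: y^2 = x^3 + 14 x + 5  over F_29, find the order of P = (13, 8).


Compute successive multiples of P until we hit O:
  1P = (13, 8)
  2P = (26, 20)
  3P = (25, 1)
  4P = (0, 11)
  5P = (20, 7)
  6P = (12, 25)
  7P = (3, 25)
  8P = (4, 26)
  ... (continuing to 39P)
  39P = O

ord(P) = 39


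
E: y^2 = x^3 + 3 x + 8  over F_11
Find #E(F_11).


For each x in F_11, count y with y^2 = x^3 + 3 x + 8 mod 11:
  x = 1: RHS = 1, y in [1, 10]  -> 2 point(s)
  x = 2: RHS = 0, y in [0]  -> 1 point(s)
  x = 3: RHS = 0, y in [0]  -> 1 point(s)
  x = 5: RHS = 5, y in [4, 7]  -> 2 point(s)
  x = 6: RHS = 0, y in [0]  -> 1 point(s)
  x = 7: RHS = 9, y in [3, 8]  -> 2 point(s)
  x = 8: RHS = 5, y in [4, 7]  -> 2 point(s)
  x = 9: RHS = 5, y in [4, 7]  -> 2 point(s)
  x = 10: RHS = 4, y in [2, 9]  -> 2 point(s)
Affine points: 15. Add the point at infinity: total = 16.

#E(F_11) = 16


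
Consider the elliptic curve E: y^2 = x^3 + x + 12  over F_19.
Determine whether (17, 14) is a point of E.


Check whether y^2 = x^3 + 1 x + 12 (mod 19) for (x, y) = (17, 14).
LHS: y^2 = 14^2 mod 19 = 6
RHS: x^3 + 1 x + 12 = 17^3 + 1*17 + 12 mod 19 = 2
LHS != RHS

No, not on the curve


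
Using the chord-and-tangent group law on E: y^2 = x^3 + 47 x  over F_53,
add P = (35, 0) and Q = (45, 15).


P != Q, so use the chord formula.
s = (y2 - y1) / (x2 - x1) = (15) / (10) mod 53 = 28
x3 = s^2 - x1 - x2 mod 53 = 28^2 - 35 - 45 = 15
y3 = s (x1 - x3) - y1 mod 53 = 28 * (35 - 15) - 0 = 30

P + Q = (15, 30)


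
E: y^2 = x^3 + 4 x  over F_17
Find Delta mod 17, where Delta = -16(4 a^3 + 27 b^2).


4 a^3 + 27 b^2 = 4*4^3 + 27*0^2 = 256 + 0 = 256
Delta = -16 * (256) = -4096
Delta mod 17 = 1

Delta = 1 (mod 17)


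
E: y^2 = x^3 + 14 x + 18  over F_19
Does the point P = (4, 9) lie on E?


Check whether y^2 = x^3 + 14 x + 18 (mod 19) for (x, y) = (4, 9).
LHS: y^2 = 9^2 mod 19 = 5
RHS: x^3 + 14 x + 18 = 4^3 + 14*4 + 18 mod 19 = 5
LHS = RHS

Yes, on the curve


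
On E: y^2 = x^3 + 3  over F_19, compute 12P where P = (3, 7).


k = 12 = 1100_2 (binary, LSB first: 0011)
Double-and-add from P = (3, 7):
  bit 0 = 0: acc unchanged = O
  bit 1 = 0: acc unchanged = O
  bit 2 = 1: acc = O + (2, 12) = (2, 12)
  bit 3 = 1: acc = (2, 12) + (1, 17) = (3, 12)

12P = (3, 12)


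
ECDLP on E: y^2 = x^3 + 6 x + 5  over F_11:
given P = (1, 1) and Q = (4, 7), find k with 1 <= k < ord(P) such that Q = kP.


Enumerate multiples of P until we hit Q = (4, 7):
  1P = (1, 1)
  2P = (10, 8)
  3P = (4, 4)
  4P = (7, 4)
  5P = (6, 2)
  6P = (8, 2)
  7P = (0, 7)
  8P = (2, 5)
  9P = (2, 6)
  10P = (0, 4)
  11P = (8, 9)
  12P = (6, 9)
  13P = (7, 7)
  14P = (4, 7)
Match found at i = 14.

k = 14


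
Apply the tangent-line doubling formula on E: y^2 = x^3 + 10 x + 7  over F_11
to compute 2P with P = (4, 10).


Doubling: s = (3 x1^2 + a) / (2 y1)
s = (3*4^2 + 10) / (2*10) mod 11 = 4
x3 = s^2 - 2 x1 mod 11 = 4^2 - 2*4 = 8
y3 = s (x1 - x3) - y1 mod 11 = 4 * (4 - 8) - 10 = 7

2P = (8, 7)


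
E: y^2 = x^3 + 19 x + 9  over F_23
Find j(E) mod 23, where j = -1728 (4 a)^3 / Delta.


Delta = -16(4 a^3 + 27 b^2) mod 23 = 16
-1728 * (4 a)^3 = -1728 * (4*19)^3 mod 23 = 6
j = 6 * 16^(-1) mod 23 = 9

j = 9 (mod 23)


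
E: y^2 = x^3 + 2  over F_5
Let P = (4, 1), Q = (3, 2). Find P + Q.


P != Q, so use the chord formula.
s = (y2 - y1) / (x2 - x1) = (1) / (4) mod 5 = 4
x3 = s^2 - x1 - x2 mod 5 = 4^2 - 4 - 3 = 4
y3 = s (x1 - x3) - y1 mod 5 = 4 * (4 - 4) - 1 = 4

P + Q = (4, 4)


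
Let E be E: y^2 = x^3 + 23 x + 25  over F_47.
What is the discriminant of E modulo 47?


4 a^3 + 27 b^2 = 4*23^3 + 27*25^2 = 48668 + 16875 = 65543
Delta = -16 * (65543) = -1048688
Delta mod 47 = 23

Delta = 23 (mod 47)


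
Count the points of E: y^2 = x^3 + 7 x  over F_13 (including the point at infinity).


For each x in F_13, count y with y^2 = x^3 + 7 x + 0 mod 13:
  x = 0: RHS = 0, y in [0]  -> 1 point(s)
  x = 2: RHS = 9, y in [3, 10]  -> 2 point(s)
  x = 3: RHS = 9, y in [3, 10]  -> 2 point(s)
  x = 4: RHS = 1, y in [1, 12]  -> 2 point(s)
  x = 5: RHS = 4, y in [2, 11]  -> 2 point(s)
  x = 8: RHS = 9, y in [3, 10]  -> 2 point(s)
  x = 9: RHS = 12, y in [5, 8]  -> 2 point(s)
  x = 10: RHS = 4, y in [2, 11]  -> 2 point(s)
  x = 11: RHS = 4, y in [2, 11]  -> 2 point(s)
Affine points: 17. Add the point at infinity: total = 18.

#E(F_13) = 18


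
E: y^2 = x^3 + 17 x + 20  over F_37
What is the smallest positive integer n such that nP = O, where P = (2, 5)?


Compute successive multiples of P until we hit O:
  1P = (2, 5)
  2P = (7, 36)
  3P = (25, 30)
  4P = (13, 12)
  5P = (1, 36)
  6P = (33, 31)
  7P = (29, 1)
  8P = (18, 33)
  ... (continuing to 33P)
  33P = O

ord(P) = 33


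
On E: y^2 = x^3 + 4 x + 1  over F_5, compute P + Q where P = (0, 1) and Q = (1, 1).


P != Q, so use the chord formula.
s = (y2 - y1) / (x2 - x1) = (0) / (1) mod 5 = 0
x3 = s^2 - x1 - x2 mod 5 = 0^2 - 0 - 1 = 4
y3 = s (x1 - x3) - y1 mod 5 = 0 * (0 - 4) - 1 = 4

P + Q = (4, 4)


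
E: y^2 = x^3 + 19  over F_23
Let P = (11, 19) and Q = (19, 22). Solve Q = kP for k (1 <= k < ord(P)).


Enumerate multiples of P until we hit Q = (19, 22):
  1P = (11, 19)
  2P = (19, 22)
Match found at i = 2.

k = 2


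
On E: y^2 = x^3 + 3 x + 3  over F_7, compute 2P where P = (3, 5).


Doubling: s = (3 x1^2 + a) / (2 y1)
s = (3*3^2 + 3) / (2*5) mod 7 = 3
x3 = s^2 - 2 x1 mod 7 = 3^2 - 2*3 = 3
y3 = s (x1 - x3) - y1 mod 7 = 3 * (3 - 3) - 5 = 2

2P = (3, 2)


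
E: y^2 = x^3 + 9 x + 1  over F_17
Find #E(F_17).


For each x in F_17, count y with y^2 = x^3 + 9 x + 1 mod 17:
  x = 0: RHS = 1, y in [1, 16]  -> 2 point(s)
  x = 3: RHS = 4, y in [2, 15]  -> 2 point(s)
  x = 4: RHS = 16, y in [4, 13]  -> 2 point(s)
  x = 5: RHS = 1, y in [1, 16]  -> 2 point(s)
  x = 6: RHS = 16, y in [4, 13]  -> 2 point(s)
  x = 7: RHS = 16, y in [4, 13]  -> 2 point(s)
  x = 12: RHS = 1, y in [1, 16]  -> 2 point(s)
  x = 14: RHS = 15, y in [7, 10]  -> 2 point(s)
  x = 15: RHS = 9, y in [3, 14]  -> 2 point(s)
  x = 16: RHS = 8, y in [5, 12]  -> 2 point(s)
Affine points: 20. Add the point at infinity: total = 21.

#E(F_17) = 21


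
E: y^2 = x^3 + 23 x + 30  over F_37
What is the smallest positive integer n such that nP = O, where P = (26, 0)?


Compute successive multiples of P until we hit O:
  1P = (26, 0)
  2P = O

ord(P) = 2


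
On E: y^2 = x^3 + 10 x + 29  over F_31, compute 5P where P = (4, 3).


k = 5 = 101_2 (binary, LSB first: 101)
Double-and-add from P = (4, 3):
  bit 0 = 1: acc = O + (4, 3) = (4, 3)
  bit 1 = 0: acc unchanged = (4, 3)
  bit 2 = 1: acc = (4, 3) + (27, 24) = (19, 17)

5P = (19, 17)


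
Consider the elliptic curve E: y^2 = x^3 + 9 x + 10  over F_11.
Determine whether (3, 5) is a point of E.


Check whether y^2 = x^3 + 9 x + 10 (mod 11) for (x, y) = (3, 5).
LHS: y^2 = 5^2 mod 11 = 3
RHS: x^3 + 9 x + 10 = 3^3 + 9*3 + 10 mod 11 = 9
LHS != RHS

No, not on the curve
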